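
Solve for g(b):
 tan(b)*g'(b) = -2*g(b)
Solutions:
 g(b) = C1/sin(b)^2


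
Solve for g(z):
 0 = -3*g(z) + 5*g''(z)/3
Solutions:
 g(z) = C1*exp(-3*sqrt(5)*z/5) + C2*exp(3*sqrt(5)*z/5)


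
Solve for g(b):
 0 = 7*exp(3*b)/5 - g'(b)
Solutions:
 g(b) = C1 + 7*exp(3*b)/15


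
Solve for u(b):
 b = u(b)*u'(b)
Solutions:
 u(b) = -sqrt(C1 + b^2)
 u(b) = sqrt(C1 + b^2)


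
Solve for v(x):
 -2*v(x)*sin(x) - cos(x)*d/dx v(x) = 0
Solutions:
 v(x) = C1*cos(x)^2


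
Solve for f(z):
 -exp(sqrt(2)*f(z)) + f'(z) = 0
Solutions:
 f(z) = sqrt(2)*(2*log(-1/(C1 + z)) - log(2))/4


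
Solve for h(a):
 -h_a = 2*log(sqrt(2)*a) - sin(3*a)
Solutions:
 h(a) = C1 - 2*a*log(a) - a*log(2) + 2*a - cos(3*a)/3


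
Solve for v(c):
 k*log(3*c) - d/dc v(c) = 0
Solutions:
 v(c) = C1 + c*k*log(c) - c*k + c*k*log(3)


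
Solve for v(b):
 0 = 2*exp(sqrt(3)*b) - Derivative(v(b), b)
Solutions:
 v(b) = C1 + 2*sqrt(3)*exp(sqrt(3)*b)/3


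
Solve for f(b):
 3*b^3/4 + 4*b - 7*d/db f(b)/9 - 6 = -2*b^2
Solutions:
 f(b) = C1 + 27*b^4/112 + 6*b^3/7 + 18*b^2/7 - 54*b/7


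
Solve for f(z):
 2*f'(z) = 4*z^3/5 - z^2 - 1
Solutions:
 f(z) = C1 + z^4/10 - z^3/6 - z/2


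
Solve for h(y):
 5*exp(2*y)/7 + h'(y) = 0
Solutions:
 h(y) = C1 - 5*exp(2*y)/14


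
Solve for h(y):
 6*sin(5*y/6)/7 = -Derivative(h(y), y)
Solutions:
 h(y) = C1 + 36*cos(5*y/6)/35


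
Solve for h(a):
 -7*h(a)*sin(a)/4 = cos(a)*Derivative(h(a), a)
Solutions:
 h(a) = C1*cos(a)^(7/4)


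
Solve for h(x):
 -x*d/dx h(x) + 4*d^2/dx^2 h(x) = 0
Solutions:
 h(x) = C1 + C2*erfi(sqrt(2)*x/4)


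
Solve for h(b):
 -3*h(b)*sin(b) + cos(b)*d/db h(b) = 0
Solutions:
 h(b) = C1/cos(b)^3


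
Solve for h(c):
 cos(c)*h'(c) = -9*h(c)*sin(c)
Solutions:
 h(c) = C1*cos(c)^9


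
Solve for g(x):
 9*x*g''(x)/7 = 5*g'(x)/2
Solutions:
 g(x) = C1 + C2*x^(53/18)


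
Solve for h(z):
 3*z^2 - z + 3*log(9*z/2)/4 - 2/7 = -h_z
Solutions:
 h(z) = C1 - z^3 + z^2/2 - 3*z*log(z)/4 - 3*z*log(3)/2 + 3*z*log(2)/4 + 29*z/28


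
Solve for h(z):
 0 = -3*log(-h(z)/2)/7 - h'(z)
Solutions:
 7*Integral(1/(log(-_y) - log(2)), (_y, h(z)))/3 = C1 - z


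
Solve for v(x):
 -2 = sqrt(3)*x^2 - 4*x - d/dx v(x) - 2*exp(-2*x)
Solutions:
 v(x) = C1 + sqrt(3)*x^3/3 - 2*x^2 + 2*x + exp(-2*x)


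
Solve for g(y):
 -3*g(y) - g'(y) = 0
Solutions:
 g(y) = C1*exp(-3*y)


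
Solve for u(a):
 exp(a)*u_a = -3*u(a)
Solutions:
 u(a) = C1*exp(3*exp(-a))


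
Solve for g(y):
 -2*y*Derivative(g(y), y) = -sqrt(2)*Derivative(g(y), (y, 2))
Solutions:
 g(y) = C1 + C2*erfi(2^(3/4)*y/2)


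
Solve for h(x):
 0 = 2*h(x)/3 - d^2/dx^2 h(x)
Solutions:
 h(x) = C1*exp(-sqrt(6)*x/3) + C2*exp(sqrt(6)*x/3)


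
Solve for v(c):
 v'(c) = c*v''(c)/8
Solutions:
 v(c) = C1 + C2*c^9


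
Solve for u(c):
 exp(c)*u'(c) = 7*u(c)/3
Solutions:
 u(c) = C1*exp(-7*exp(-c)/3)


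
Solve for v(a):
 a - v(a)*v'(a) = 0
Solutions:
 v(a) = -sqrt(C1 + a^2)
 v(a) = sqrt(C1 + a^2)


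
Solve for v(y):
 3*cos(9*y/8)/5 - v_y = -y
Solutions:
 v(y) = C1 + y^2/2 + 8*sin(9*y/8)/15


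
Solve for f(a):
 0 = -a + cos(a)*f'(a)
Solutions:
 f(a) = C1 + Integral(a/cos(a), a)


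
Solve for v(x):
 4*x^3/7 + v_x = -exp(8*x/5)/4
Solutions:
 v(x) = C1 - x^4/7 - 5*exp(8*x/5)/32


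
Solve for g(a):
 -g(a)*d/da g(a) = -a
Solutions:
 g(a) = -sqrt(C1 + a^2)
 g(a) = sqrt(C1 + a^2)


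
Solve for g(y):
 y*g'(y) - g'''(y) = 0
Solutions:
 g(y) = C1 + Integral(C2*airyai(y) + C3*airybi(y), y)


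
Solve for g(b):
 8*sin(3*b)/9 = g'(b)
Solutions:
 g(b) = C1 - 8*cos(3*b)/27


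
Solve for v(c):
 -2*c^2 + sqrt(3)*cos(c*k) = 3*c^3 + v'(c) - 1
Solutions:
 v(c) = C1 - 3*c^4/4 - 2*c^3/3 + c + sqrt(3)*sin(c*k)/k


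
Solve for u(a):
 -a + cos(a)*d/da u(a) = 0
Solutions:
 u(a) = C1 + Integral(a/cos(a), a)


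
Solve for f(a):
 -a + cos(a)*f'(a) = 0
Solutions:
 f(a) = C1 + Integral(a/cos(a), a)


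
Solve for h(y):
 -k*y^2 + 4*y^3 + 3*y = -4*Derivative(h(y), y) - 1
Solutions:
 h(y) = C1 + k*y^3/12 - y^4/4 - 3*y^2/8 - y/4


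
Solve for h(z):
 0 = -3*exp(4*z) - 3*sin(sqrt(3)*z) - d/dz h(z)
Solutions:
 h(z) = C1 - 3*exp(4*z)/4 + sqrt(3)*cos(sqrt(3)*z)


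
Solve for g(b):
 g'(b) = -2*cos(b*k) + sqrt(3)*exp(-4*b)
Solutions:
 g(b) = C1 - sqrt(3)*exp(-4*b)/4 - 2*sin(b*k)/k


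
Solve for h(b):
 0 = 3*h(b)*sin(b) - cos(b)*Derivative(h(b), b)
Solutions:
 h(b) = C1/cos(b)^3


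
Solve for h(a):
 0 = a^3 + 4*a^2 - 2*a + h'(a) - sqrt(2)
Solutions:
 h(a) = C1 - a^4/4 - 4*a^3/3 + a^2 + sqrt(2)*a


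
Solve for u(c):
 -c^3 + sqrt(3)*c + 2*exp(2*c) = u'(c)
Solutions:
 u(c) = C1 - c^4/4 + sqrt(3)*c^2/2 + exp(2*c)


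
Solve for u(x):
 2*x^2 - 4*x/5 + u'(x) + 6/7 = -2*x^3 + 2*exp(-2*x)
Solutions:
 u(x) = C1 - x^4/2 - 2*x^3/3 + 2*x^2/5 - 6*x/7 - exp(-2*x)


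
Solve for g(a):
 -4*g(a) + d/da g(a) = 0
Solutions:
 g(a) = C1*exp(4*a)


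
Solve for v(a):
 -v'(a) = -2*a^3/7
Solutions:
 v(a) = C1 + a^4/14


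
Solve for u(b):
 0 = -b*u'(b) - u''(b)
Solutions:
 u(b) = C1 + C2*erf(sqrt(2)*b/2)


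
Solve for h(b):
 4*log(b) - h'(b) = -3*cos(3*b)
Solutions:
 h(b) = C1 + 4*b*log(b) - 4*b + sin(3*b)


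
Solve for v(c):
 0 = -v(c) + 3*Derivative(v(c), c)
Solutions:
 v(c) = C1*exp(c/3)


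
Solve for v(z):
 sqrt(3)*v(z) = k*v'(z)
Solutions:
 v(z) = C1*exp(sqrt(3)*z/k)


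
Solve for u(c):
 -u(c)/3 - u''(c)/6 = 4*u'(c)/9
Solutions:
 u(c) = (C1*sin(sqrt(2)*c/3) + C2*cos(sqrt(2)*c/3))*exp(-4*c/3)


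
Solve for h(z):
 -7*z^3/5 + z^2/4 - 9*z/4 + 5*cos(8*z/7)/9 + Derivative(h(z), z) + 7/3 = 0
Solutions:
 h(z) = C1 + 7*z^4/20 - z^3/12 + 9*z^2/8 - 7*z/3 - 35*sin(8*z/7)/72


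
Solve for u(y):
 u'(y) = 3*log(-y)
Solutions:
 u(y) = C1 + 3*y*log(-y) - 3*y


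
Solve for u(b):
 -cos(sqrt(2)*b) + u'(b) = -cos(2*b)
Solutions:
 u(b) = C1 - sin(2*b)/2 + sqrt(2)*sin(sqrt(2)*b)/2


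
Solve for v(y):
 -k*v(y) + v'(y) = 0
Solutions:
 v(y) = C1*exp(k*y)


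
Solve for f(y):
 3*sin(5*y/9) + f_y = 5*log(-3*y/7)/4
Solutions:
 f(y) = C1 + 5*y*log(-y)/4 - 5*y*log(7)/4 - 5*y/4 + 5*y*log(3)/4 + 27*cos(5*y/9)/5


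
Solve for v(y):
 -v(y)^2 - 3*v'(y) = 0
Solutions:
 v(y) = 3/(C1 + y)


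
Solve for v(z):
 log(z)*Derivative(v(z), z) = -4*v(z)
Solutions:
 v(z) = C1*exp(-4*li(z))


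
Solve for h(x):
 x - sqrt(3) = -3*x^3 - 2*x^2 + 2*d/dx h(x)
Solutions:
 h(x) = C1 + 3*x^4/8 + x^3/3 + x^2/4 - sqrt(3)*x/2


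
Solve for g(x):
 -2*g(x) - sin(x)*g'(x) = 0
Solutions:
 g(x) = C1*(cos(x) + 1)/(cos(x) - 1)


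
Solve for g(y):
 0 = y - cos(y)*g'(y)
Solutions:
 g(y) = C1 + Integral(y/cos(y), y)


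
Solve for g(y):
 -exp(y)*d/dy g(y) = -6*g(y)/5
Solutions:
 g(y) = C1*exp(-6*exp(-y)/5)


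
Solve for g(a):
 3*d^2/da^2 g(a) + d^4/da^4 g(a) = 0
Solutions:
 g(a) = C1 + C2*a + C3*sin(sqrt(3)*a) + C4*cos(sqrt(3)*a)


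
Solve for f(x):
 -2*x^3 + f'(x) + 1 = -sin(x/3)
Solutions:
 f(x) = C1 + x^4/2 - x + 3*cos(x/3)


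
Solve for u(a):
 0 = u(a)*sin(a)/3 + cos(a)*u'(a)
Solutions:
 u(a) = C1*cos(a)^(1/3)


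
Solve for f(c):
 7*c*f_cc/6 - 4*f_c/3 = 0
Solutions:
 f(c) = C1 + C2*c^(15/7)


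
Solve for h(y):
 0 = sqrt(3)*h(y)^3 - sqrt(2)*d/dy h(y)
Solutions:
 h(y) = -sqrt(-1/(C1 + sqrt(6)*y))
 h(y) = sqrt(-1/(C1 + sqrt(6)*y))


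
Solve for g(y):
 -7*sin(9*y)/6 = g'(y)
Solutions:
 g(y) = C1 + 7*cos(9*y)/54


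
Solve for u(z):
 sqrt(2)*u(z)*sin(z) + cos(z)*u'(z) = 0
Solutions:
 u(z) = C1*cos(z)^(sqrt(2))


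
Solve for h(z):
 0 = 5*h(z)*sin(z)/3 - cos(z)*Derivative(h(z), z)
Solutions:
 h(z) = C1/cos(z)^(5/3)


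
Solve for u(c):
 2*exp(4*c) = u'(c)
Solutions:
 u(c) = C1 + exp(4*c)/2


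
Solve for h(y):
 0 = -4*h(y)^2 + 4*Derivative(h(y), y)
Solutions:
 h(y) = -1/(C1 + y)


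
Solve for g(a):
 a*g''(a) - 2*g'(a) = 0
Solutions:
 g(a) = C1 + C2*a^3


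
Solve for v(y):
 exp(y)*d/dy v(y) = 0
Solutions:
 v(y) = C1


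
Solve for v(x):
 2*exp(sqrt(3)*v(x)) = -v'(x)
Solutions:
 v(x) = sqrt(3)*(2*log(1/(C1 + 2*x)) - log(3))/6


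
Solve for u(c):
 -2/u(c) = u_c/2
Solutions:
 u(c) = -sqrt(C1 - 8*c)
 u(c) = sqrt(C1 - 8*c)


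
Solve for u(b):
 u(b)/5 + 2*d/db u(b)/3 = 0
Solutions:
 u(b) = C1*exp(-3*b/10)


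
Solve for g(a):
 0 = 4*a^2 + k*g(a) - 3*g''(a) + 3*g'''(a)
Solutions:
 g(a) = C1*exp(a*(-(9*k/2 + sqrt((9*k - 2)^2 - 4)/2 - 1)^(1/3) + 1 - 1/(9*k/2 + sqrt((9*k - 2)^2 - 4)/2 - 1)^(1/3))/3) + C2*exp(a*((9*k/2 + sqrt((9*k - 2)^2 - 4)/2 - 1)^(1/3) - sqrt(3)*I*(9*k/2 + sqrt((9*k - 2)^2 - 4)/2 - 1)^(1/3) + 2 - 4/((-1 + sqrt(3)*I)*(9*k/2 + sqrt((9*k - 2)^2 - 4)/2 - 1)^(1/3)))/6) + C3*exp(a*((9*k/2 + sqrt((9*k - 2)^2 - 4)/2 - 1)^(1/3) + sqrt(3)*I*(9*k/2 + sqrt((9*k - 2)^2 - 4)/2 - 1)^(1/3) + 2 + 4/((1 + sqrt(3)*I)*(9*k/2 + sqrt((9*k - 2)^2 - 4)/2 - 1)^(1/3)))/6) - 4*a^2/k - 24/k^2


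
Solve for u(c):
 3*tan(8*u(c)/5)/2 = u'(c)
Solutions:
 u(c) = -5*asin(C1*exp(12*c/5))/8 + 5*pi/8
 u(c) = 5*asin(C1*exp(12*c/5))/8


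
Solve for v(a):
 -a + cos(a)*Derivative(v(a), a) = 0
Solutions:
 v(a) = C1 + Integral(a/cos(a), a)


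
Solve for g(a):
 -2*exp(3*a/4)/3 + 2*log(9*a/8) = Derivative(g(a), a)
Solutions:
 g(a) = C1 + 2*a*log(a) + 2*a*(-3*log(2) - 1 + 2*log(3)) - 8*exp(3*a/4)/9


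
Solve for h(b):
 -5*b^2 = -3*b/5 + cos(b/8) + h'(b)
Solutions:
 h(b) = C1 - 5*b^3/3 + 3*b^2/10 - 8*sin(b/8)


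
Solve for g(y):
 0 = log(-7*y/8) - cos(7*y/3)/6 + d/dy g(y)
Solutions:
 g(y) = C1 - y*log(-y) - y*log(7) + y + 3*y*log(2) + sin(7*y/3)/14


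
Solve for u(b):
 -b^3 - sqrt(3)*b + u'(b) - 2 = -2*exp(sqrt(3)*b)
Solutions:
 u(b) = C1 + b^4/4 + sqrt(3)*b^2/2 + 2*b - 2*sqrt(3)*exp(sqrt(3)*b)/3


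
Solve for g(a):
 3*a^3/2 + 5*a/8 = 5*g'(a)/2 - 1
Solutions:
 g(a) = C1 + 3*a^4/20 + a^2/8 + 2*a/5


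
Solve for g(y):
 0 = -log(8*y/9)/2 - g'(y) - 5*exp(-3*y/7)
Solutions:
 g(y) = C1 - y*log(y)/2 + y*(-3*log(2)/2 + 1/2 + log(3)) + 35*exp(-3*y/7)/3


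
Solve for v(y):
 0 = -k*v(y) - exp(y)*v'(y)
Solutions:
 v(y) = C1*exp(k*exp(-y))


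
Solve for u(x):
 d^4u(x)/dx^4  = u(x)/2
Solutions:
 u(x) = C1*exp(-2^(3/4)*x/2) + C2*exp(2^(3/4)*x/2) + C3*sin(2^(3/4)*x/2) + C4*cos(2^(3/4)*x/2)


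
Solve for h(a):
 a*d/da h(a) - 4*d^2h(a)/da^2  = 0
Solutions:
 h(a) = C1 + C2*erfi(sqrt(2)*a/4)


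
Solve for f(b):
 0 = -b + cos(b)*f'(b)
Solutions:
 f(b) = C1 + Integral(b/cos(b), b)


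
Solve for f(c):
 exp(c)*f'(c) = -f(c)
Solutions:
 f(c) = C1*exp(exp(-c))


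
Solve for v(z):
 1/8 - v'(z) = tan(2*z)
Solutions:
 v(z) = C1 + z/8 + log(cos(2*z))/2


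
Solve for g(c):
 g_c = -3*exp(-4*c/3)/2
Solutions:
 g(c) = C1 + 9*exp(-4*c/3)/8


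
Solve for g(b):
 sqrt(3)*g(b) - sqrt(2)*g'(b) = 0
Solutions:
 g(b) = C1*exp(sqrt(6)*b/2)


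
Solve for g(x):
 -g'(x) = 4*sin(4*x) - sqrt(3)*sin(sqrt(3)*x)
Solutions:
 g(x) = C1 + cos(4*x) - cos(sqrt(3)*x)


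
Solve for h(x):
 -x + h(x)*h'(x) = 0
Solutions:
 h(x) = -sqrt(C1 + x^2)
 h(x) = sqrt(C1 + x^2)


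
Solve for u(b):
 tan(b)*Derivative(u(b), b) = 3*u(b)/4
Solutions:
 u(b) = C1*sin(b)^(3/4)


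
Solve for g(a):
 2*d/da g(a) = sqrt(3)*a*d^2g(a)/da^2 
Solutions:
 g(a) = C1 + C2*a^(1 + 2*sqrt(3)/3)


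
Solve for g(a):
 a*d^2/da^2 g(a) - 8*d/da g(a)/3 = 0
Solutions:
 g(a) = C1 + C2*a^(11/3)


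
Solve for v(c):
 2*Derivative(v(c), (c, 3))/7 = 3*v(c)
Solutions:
 v(c) = C3*exp(2^(2/3)*21^(1/3)*c/2) + (C1*sin(2^(2/3)*3^(5/6)*7^(1/3)*c/4) + C2*cos(2^(2/3)*3^(5/6)*7^(1/3)*c/4))*exp(-2^(2/3)*21^(1/3)*c/4)


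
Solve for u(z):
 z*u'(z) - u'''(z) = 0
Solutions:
 u(z) = C1 + Integral(C2*airyai(z) + C3*airybi(z), z)


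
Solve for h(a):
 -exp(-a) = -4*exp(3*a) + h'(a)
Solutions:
 h(a) = C1 + 4*exp(3*a)/3 + exp(-a)


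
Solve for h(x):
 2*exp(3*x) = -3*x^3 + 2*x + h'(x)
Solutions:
 h(x) = C1 + 3*x^4/4 - x^2 + 2*exp(3*x)/3


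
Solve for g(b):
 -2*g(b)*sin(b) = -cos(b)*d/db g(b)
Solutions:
 g(b) = C1/cos(b)^2


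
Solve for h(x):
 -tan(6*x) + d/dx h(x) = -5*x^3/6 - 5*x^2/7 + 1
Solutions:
 h(x) = C1 - 5*x^4/24 - 5*x^3/21 + x - log(cos(6*x))/6


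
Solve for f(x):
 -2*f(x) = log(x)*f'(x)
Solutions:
 f(x) = C1*exp(-2*li(x))


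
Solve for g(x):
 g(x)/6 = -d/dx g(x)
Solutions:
 g(x) = C1*exp(-x/6)


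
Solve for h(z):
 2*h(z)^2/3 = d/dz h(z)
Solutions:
 h(z) = -3/(C1 + 2*z)


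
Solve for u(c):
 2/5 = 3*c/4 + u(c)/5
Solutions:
 u(c) = 2 - 15*c/4


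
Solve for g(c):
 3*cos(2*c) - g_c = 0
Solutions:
 g(c) = C1 + 3*sin(2*c)/2


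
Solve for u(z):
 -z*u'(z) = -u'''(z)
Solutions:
 u(z) = C1 + Integral(C2*airyai(z) + C3*airybi(z), z)


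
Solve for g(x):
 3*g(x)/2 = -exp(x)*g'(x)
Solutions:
 g(x) = C1*exp(3*exp(-x)/2)


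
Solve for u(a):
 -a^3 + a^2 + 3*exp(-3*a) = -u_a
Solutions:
 u(a) = C1 + a^4/4 - a^3/3 + exp(-3*a)


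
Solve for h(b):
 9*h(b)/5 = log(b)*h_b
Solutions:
 h(b) = C1*exp(9*li(b)/5)


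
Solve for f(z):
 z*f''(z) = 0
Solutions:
 f(z) = C1 + C2*z


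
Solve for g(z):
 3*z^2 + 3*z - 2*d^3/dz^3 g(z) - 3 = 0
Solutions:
 g(z) = C1 + C2*z + C3*z^2 + z^5/40 + z^4/16 - z^3/4


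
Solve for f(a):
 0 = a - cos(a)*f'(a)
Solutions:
 f(a) = C1 + Integral(a/cos(a), a)


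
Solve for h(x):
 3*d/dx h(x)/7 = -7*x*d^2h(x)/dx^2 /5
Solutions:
 h(x) = C1 + C2*x^(34/49)


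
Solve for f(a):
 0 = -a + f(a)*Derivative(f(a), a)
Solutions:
 f(a) = -sqrt(C1 + a^2)
 f(a) = sqrt(C1 + a^2)


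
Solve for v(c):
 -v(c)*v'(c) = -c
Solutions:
 v(c) = -sqrt(C1 + c^2)
 v(c) = sqrt(C1 + c^2)


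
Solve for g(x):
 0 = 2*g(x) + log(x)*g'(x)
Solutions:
 g(x) = C1*exp(-2*li(x))


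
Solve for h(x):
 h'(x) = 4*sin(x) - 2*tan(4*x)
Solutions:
 h(x) = C1 + log(cos(4*x))/2 - 4*cos(x)


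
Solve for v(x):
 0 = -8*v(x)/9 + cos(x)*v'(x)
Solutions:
 v(x) = C1*(sin(x) + 1)^(4/9)/(sin(x) - 1)^(4/9)


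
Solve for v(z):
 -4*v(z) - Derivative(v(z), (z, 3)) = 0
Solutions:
 v(z) = C3*exp(-2^(2/3)*z) + (C1*sin(2^(2/3)*sqrt(3)*z/2) + C2*cos(2^(2/3)*sqrt(3)*z/2))*exp(2^(2/3)*z/2)


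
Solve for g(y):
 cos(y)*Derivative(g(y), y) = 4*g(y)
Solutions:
 g(y) = C1*(sin(y)^2 + 2*sin(y) + 1)/(sin(y)^2 - 2*sin(y) + 1)


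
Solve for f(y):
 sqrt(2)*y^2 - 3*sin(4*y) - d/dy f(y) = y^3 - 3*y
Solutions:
 f(y) = C1 - y^4/4 + sqrt(2)*y^3/3 + 3*y^2/2 + 3*cos(4*y)/4


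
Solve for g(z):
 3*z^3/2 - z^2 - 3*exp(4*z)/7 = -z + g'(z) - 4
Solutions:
 g(z) = C1 + 3*z^4/8 - z^3/3 + z^2/2 + 4*z - 3*exp(4*z)/28


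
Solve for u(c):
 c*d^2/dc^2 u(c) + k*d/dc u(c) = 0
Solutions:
 u(c) = C1 + c^(1 - re(k))*(C2*sin(log(c)*Abs(im(k))) + C3*cos(log(c)*im(k)))


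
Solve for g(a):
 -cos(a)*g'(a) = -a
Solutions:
 g(a) = C1 + Integral(a/cos(a), a)


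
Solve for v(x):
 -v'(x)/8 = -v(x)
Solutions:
 v(x) = C1*exp(8*x)


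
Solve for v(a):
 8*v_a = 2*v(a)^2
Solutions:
 v(a) = -4/(C1 + a)


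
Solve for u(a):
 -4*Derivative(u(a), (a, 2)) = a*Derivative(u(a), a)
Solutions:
 u(a) = C1 + C2*erf(sqrt(2)*a/4)


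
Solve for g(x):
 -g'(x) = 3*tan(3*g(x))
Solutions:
 g(x) = -asin(C1*exp(-9*x))/3 + pi/3
 g(x) = asin(C1*exp(-9*x))/3


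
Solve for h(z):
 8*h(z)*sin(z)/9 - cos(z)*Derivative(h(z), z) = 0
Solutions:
 h(z) = C1/cos(z)^(8/9)


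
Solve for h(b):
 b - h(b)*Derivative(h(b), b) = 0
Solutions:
 h(b) = -sqrt(C1 + b^2)
 h(b) = sqrt(C1 + b^2)


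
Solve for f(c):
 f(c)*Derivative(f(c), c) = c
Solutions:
 f(c) = -sqrt(C1 + c^2)
 f(c) = sqrt(C1 + c^2)


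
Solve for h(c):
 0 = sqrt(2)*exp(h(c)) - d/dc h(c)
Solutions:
 h(c) = log(-1/(C1 + sqrt(2)*c))


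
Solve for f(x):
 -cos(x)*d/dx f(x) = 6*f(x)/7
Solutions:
 f(x) = C1*(sin(x) - 1)^(3/7)/(sin(x) + 1)^(3/7)


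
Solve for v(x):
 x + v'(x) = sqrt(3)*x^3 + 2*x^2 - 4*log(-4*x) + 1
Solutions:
 v(x) = C1 + sqrt(3)*x^4/4 + 2*x^3/3 - x^2/2 - 4*x*log(-x) + x*(5 - 8*log(2))


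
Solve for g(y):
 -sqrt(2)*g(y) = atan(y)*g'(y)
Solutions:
 g(y) = C1*exp(-sqrt(2)*Integral(1/atan(y), y))


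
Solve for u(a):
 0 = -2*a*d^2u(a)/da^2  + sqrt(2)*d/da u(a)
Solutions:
 u(a) = C1 + C2*a^(sqrt(2)/2 + 1)


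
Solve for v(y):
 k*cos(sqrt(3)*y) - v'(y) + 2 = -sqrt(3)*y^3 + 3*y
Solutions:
 v(y) = C1 + sqrt(3)*k*sin(sqrt(3)*y)/3 + sqrt(3)*y^4/4 - 3*y^2/2 + 2*y


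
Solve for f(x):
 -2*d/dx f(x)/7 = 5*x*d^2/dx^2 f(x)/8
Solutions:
 f(x) = C1 + C2*x^(19/35)


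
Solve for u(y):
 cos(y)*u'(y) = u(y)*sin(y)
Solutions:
 u(y) = C1/cos(y)


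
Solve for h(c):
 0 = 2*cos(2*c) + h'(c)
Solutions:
 h(c) = C1 - sin(2*c)


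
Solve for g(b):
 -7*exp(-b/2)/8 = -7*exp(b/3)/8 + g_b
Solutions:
 g(b) = C1 + 21*exp(b/3)/8 + 7*exp(-b/2)/4


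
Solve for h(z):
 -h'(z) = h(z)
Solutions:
 h(z) = C1*exp(-z)


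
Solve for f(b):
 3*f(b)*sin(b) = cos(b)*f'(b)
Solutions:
 f(b) = C1/cos(b)^3


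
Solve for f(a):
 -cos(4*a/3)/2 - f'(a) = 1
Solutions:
 f(a) = C1 - a - 3*sin(4*a/3)/8


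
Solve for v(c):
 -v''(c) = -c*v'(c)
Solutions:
 v(c) = C1 + C2*erfi(sqrt(2)*c/2)


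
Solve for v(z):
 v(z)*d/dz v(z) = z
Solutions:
 v(z) = -sqrt(C1 + z^2)
 v(z) = sqrt(C1 + z^2)


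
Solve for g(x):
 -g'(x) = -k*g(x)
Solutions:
 g(x) = C1*exp(k*x)


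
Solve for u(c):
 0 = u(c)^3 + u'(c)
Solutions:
 u(c) = -sqrt(2)*sqrt(-1/(C1 - c))/2
 u(c) = sqrt(2)*sqrt(-1/(C1 - c))/2


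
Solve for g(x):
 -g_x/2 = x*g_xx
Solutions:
 g(x) = C1 + C2*sqrt(x)


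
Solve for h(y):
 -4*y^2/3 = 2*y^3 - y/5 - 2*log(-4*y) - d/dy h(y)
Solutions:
 h(y) = C1 + y^4/2 + 4*y^3/9 - y^2/10 - 2*y*log(-y) + 2*y*(1 - 2*log(2))


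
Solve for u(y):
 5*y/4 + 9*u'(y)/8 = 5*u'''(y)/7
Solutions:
 u(y) = C1 + C2*exp(-3*sqrt(70)*y/20) + C3*exp(3*sqrt(70)*y/20) - 5*y^2/9


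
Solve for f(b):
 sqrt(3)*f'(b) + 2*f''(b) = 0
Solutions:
 f(b) = C1 + C2*exp(-sqrt(3)*b/2)


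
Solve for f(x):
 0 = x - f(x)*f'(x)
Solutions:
 f(x) = -sqrt(C1 + x^2)
 f(x) = sqrt(C1 + x^2)


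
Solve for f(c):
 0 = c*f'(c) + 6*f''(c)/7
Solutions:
 f(c) = C1 + C2*erf(sqrt(21)*c/6)


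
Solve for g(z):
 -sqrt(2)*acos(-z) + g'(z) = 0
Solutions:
 g(z) = C1 + sqrt(2)*(z*acos(-z) + sqrt(1 - z^2))


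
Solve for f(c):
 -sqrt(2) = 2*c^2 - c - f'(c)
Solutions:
 f(c) = C1 + 2*c^3/3 - c^2/2 + sqrt(2)*c


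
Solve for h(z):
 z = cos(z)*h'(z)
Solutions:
 h(z) = C1 + Integral(z/cos(z), z)


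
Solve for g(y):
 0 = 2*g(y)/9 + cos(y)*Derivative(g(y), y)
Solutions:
 g(y) = C1*(sin(y) - 1)^(1/9)/(sin(y) + 1)^(1/9)


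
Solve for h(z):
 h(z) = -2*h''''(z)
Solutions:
 h(z) = (C1*sin(2^(1/4)*z/2) + C2*cos(2^(1/4)*z/2))*exp(-2^(1/4)*z/2) + (C3*sin(2^(1/4)*z/2) + C4*cos(2^(1/4)*z/2))*exp(2^(1/4)*z/2)


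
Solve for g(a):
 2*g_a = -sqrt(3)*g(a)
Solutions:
 g(a) = C1*exp(-sqrt(3)*a/2)


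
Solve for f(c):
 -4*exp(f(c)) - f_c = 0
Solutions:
 f(c) = log(1/(C1 + 4*c))


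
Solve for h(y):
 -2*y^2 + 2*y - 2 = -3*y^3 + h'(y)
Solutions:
 h(y) = C1 + 3*y^4/4 - 2*y^3/3 + y^2 - 2*y


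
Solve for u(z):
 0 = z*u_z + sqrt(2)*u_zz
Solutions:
 u(z) = C1 + C2*erf(2^(1/4)*z/2)


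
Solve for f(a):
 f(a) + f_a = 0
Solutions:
 f(a) = C1*exp(-a)


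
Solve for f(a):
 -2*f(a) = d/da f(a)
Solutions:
 f(a) = C1*exp(-2*a)


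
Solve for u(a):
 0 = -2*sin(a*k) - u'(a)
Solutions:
 u(a) = C1 + 2*cos(a*k)/k


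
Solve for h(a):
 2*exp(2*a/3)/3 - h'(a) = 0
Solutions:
 h(a) = C1 + exp(2*a/3)


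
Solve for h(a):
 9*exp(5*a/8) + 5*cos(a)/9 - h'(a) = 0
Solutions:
 h(a) = C1 + 72*exp(5*a/8)/5 + 5*sin(a)/9


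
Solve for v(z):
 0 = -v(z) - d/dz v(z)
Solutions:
 v(z) = C1*exp(-z)


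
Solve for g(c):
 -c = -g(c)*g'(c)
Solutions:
 g(c) = -sqrt(C1 + c^2)
 g(c) = sqrt(C1 + c^2)


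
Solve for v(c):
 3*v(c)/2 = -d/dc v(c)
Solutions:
 v(c) = C1*exp(-3*c/2)


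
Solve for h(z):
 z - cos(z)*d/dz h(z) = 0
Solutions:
 h(z) = C1 + Integral(z/cos(z), z)


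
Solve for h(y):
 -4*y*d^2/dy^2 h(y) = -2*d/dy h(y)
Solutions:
 h(y) = C1 + C2*y^(3/2)


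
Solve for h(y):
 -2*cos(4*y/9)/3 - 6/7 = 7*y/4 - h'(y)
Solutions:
 h(y) = C1 + 7*y^2/8 + 6*y/7 + 3*sin(4*y/9)/2


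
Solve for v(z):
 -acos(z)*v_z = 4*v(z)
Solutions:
 v(z) = C1*exp(-4*Integral(1/acos(z), z))


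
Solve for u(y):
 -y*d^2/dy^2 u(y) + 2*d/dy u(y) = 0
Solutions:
 u(y) = C1 + C2*y^3


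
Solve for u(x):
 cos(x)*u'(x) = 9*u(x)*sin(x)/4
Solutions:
 u(x) = C1/cos(x)^(9/4)


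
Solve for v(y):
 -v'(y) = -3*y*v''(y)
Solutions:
 v(y) = C1 + C2*y^(4/3)


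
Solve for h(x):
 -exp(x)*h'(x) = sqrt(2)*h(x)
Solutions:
 h(x) = C1*exp(sqrt(2)*exp(-x))


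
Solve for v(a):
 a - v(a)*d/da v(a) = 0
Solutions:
 v(a) = -sqrt(C1 + a^2)
 v(a) = sqrt(C1 + a^2)


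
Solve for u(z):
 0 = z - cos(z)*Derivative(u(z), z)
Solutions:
 u(z) = C1 + Integral(z/cos(z), z)


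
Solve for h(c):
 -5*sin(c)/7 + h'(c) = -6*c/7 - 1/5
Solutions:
 h(c) = C1 - 3*c^2/7 - c/5 - 5*cos(c)/7


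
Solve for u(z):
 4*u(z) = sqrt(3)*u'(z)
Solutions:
 u(z) = C1*exp(4*sqrt(3)*z/3)


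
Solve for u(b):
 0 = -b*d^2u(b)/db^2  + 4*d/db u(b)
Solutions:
 u(b) = C1 + C2*b^5


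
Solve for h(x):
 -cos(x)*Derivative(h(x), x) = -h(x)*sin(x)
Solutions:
 h(x) = C1/cos(x)


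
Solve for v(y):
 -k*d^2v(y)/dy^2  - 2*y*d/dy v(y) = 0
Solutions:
 v(y) = C1 + C2*sqrt(k)*erf(y*sqrt(1/k))


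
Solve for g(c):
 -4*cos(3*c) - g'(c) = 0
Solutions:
 g(c) = C1 - 4*sin(3*c)/3


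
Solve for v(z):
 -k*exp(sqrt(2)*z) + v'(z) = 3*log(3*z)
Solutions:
 v(z) = C1 + sqrt(2)*k*exp(sqrt(2)*z)/2 + 3*z*log(z) + 3*z*(-1 + log(3))


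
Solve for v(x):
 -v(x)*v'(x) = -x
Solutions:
 v(x) = -sqrt(C1 + x^2)
 v(x) = sqrt(C1 + x^2)


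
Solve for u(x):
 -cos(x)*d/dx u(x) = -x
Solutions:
 u(x) = C1 + Integral(x/cos(x), x)


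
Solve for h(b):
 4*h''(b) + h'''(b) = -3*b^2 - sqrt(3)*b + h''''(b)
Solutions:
 h(b) = C1 + C2*b + C3*exp(b*(1 - sqrt(17))/2) + C4*exp(b*(1 + sqrt(17))/2) - b^4/16 + b^3*(3 - 2*sqrt(3))/48 + b^2*(-15 + 2*sqrt(3))/64


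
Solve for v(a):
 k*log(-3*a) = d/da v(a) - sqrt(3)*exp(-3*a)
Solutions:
 v(a) = C1 + a*k*log(-a) + a*k*(-1 + log(3)) - sqrt(3)*exp(-3*a)/3


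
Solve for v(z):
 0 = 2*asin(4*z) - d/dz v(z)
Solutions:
 v(z) = C1 + 2*z*asin(4*z) + sqrt(1 - 16*z^2)/2


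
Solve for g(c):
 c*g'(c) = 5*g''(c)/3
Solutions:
 g(c) = C1 + C2*erfi(sqrt(30)*c/10)


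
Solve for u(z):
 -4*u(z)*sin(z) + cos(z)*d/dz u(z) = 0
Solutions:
 u(z) = C1/cos(z)^4


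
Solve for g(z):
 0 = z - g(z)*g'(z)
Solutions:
 g(z) = -sqrt(C1 + z^2)
 g(z) = sqrt(C1 + z^2)


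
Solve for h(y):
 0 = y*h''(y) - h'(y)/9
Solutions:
 h(y) = C1 + C2*y^(10/9)


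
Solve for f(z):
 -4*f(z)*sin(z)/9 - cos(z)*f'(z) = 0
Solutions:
 f(z) = C1*cos(z)^(4/9)


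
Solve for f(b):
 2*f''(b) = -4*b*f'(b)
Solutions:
 f(b) = C1 + C2*erf(b)


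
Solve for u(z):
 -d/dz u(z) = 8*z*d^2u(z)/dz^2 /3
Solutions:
 u(z) = C1 + C2*z^(5/8)


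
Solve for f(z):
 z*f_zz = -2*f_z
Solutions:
 f(z) = C1 + C2/z


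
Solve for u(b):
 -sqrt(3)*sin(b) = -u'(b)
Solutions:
 u(b) = C1 - sqrt(3)*cos(b)


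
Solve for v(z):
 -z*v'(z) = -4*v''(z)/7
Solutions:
 v(z) = C1 + C2*erfi(sqrt(14)*z/4)


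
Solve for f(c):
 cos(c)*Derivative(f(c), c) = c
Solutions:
 f(c) = C1 + Integral(c/cos(c), c)


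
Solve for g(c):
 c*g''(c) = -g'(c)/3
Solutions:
 g(c) = C1 + C2*c^(2/3)


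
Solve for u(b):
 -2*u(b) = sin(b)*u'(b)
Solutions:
 u(b) = C1*(cos(b) + 1)/(cos(b) - 1)


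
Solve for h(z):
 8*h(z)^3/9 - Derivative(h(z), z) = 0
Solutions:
 h(z) = -3*sqrt(2)*sqrt(-1/(C1 + 8*z))/2
 h(z) = 3*sqrt(2)*sqrt(-1/(C1 + 8*z))/2


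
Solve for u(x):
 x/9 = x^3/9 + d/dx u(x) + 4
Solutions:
 u(x) = C1 - x^4/36 + x^2/18 - 4*x


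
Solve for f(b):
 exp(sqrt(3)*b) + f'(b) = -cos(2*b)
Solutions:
 f(b) = C1 - sqrt(3)*exp(sqrt(3)*b)/3 - sin(2*b)/2


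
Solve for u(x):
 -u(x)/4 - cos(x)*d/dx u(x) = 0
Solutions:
 u(x) = C1*(sin(x) - 1)^(1/8)/(sin(x) + 1)^(1/8)


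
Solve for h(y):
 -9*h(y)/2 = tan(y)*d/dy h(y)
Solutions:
 h(y) = C1/sin(y)^(9/2)


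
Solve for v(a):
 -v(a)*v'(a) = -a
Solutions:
 v(a) = -sqrt(C1 + a^2)
 v(a) = sqrt(C1 + a^2)


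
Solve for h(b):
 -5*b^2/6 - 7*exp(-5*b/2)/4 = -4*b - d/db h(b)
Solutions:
 h(b) = C1 + 5*b^3/18 - 2*b^2 - 7*exp(-5*b/2)/10


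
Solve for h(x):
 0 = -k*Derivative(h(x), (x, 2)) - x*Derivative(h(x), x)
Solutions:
 h(x) = C1 + C2*sqrt(k)*erf(sqrt(2)*x*sqrt(1/k)/2)


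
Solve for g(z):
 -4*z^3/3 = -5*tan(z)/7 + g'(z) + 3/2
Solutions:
 g(z) = C1 - z^4/3 - 3*z/2 - 5*log(cos(z))/7


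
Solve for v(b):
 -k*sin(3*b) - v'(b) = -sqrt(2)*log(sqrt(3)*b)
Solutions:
 v(b) = C1 + sqrt(2)*b*(log(b) - 1) + sqrt(2)*b*log(3)/2 + k*cos(3*b)/3


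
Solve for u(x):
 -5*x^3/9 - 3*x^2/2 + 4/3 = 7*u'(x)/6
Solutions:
 u(x) = C1 - 5*x^4/42 - 3*x^3/7 + 8*x/7


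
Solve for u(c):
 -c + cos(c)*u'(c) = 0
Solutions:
 u(c) = C1 + Integral(c/cos(c), c)


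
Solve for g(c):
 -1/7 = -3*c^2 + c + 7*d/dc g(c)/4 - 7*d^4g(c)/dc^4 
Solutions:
 g(c) = C1 + C4*exp(2^(1/3)*c/2) + 4*c^3/7 - 2*c^2/7 - 4*c/49 + (C2*sin(2^(1/3)*sqrt(3)*c/4) + C3*cos(2^(1/3)*sqrt(3)*c/4))*exp(-2^(1/3)*c/4)


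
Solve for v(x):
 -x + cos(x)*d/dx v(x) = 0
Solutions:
 v(x) = C1 + Integral(x/cos(x), x)


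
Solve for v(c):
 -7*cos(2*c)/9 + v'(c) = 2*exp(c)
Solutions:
 v(c) = C1 + 2*exp(c) + 7*sin(2*c)/18


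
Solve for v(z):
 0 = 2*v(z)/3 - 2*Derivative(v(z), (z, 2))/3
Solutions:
 v(z) = C1*exp(-z) + C2*exp(z)


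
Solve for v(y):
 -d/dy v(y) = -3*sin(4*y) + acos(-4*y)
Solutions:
 v(y) = C1 - y*acos(-4*y) - sqrt(1 - 16*y^2)/4 - 3*cos(4*y)/4


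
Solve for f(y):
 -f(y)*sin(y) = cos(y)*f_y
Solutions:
 f(y) = C1*cos(y)


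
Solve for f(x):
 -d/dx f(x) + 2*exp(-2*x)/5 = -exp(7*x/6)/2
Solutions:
 f(x) = C1 + 3*exp(7*x/6)/7 - exp(-2*x)/5


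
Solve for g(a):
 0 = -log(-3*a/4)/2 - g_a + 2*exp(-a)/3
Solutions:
 g(a) = C1 - a*log(-a)/2 + a*(-log(3)/2 + 1/2 + log(2)) - 2*exp(-a)/3


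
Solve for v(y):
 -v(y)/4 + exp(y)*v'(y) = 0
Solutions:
 v(y) = C1*exp(-exp(-y)/4)


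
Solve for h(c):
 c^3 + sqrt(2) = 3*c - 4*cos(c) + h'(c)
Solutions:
 h(c) = C1 + c^4/4 - 3*c^2/2 + sqrt(2)*c + 4*sin(c)


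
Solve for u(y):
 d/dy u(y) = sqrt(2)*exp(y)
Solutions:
 u(y) = C1 + sqrt(2)*exp(y)


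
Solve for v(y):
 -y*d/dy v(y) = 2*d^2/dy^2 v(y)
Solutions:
 v(y) = C1 + C2*erf(y/2)


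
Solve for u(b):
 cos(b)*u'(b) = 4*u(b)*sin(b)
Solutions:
 u(b) = C1/cos(b)^4


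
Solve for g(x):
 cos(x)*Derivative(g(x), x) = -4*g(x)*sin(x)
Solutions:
 g(x) = C1*cos(x)^4


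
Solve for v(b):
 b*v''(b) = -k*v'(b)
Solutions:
 v(b) = C1 + b^(1 - re(k))*(C2*sin(log(b)*Abs(im(k))) + C3*cos(log(b)*im(k)))


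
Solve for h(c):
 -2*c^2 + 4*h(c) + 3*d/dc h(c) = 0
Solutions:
 h(c) = C1*exp(-4*c/3) + c^2/2 - 3*c/4 + 9/16


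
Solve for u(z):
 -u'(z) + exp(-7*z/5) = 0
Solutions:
 u(z) = C1 - 5*exp(-7*z/5)/7


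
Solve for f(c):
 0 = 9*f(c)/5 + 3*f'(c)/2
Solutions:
 f(c) = C1*exp(-6*c/5)


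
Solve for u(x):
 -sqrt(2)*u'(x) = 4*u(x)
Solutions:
 u(x) = C1*exp(-2*sqrt(2)*x)


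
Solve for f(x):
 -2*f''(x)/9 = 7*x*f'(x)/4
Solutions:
 f(x) = C1 + C2*erf(3*sqrt(7)*x/4)


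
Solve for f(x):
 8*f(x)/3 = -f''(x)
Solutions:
 f(x) = C1*sin(2*sqrt(6)*x/3) + C2*cos(2*sqrt(6)*x/3)


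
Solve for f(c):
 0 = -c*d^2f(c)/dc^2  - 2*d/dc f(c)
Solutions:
 f(c) = C1 + C2/c


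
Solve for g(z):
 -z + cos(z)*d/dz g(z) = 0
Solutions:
 g(z) = C1 + Integral(z/cos(z), z)


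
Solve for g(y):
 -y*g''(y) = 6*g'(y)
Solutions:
 g(y) = C1 + C2/y^5


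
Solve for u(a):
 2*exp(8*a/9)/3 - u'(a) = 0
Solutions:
 u(a) = C1 + 3*exp(8*a/9)/4


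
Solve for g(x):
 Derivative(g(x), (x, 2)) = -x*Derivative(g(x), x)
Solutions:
 g(x) = C1 + C2*erf(sqrt(2)*x/2)


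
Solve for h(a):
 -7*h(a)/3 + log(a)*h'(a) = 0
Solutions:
 h(a) = C1*exp(7*li(a)/3)


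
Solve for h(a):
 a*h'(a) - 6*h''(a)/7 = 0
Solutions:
 h(a) = C1 + C2*erfi(sqrt(21)*a/6)


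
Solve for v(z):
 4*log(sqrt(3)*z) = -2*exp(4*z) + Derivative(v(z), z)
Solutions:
 v(z) = C1 + 4*z*log(z) + 2*z*(-2 + log(3)) + exp(4*z)/2


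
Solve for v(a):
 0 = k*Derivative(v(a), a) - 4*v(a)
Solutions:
 v(a) = C1*exp(4*a/k)


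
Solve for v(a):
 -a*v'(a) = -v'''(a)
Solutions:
 v(a) = C1 + Integral(C2*airyai(a) + C3*airybi(a), a)


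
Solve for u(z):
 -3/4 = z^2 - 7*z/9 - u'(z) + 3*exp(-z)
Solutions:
 u(z) = C1 + z^3/3 - 7*z^2/18 + 3*z/4 - 3*exp(-z)


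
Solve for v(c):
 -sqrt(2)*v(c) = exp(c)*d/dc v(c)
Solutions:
 v(c) = C1*exp(sqrt(2)*exp(-c))


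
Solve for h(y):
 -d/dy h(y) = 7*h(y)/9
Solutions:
 h(y) = C1*exp(-7*y/9)


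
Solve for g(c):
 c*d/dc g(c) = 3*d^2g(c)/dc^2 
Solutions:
 g(c) = C1 + C2*erfi(sqrt(6)*c/6)


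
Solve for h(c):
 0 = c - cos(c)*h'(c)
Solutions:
 h(c) = C1 + Integral(c/cos(c), c)


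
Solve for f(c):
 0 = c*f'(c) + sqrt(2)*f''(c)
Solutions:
 f(c) = C1 + C2*erf(2^(1/4)*c/2)


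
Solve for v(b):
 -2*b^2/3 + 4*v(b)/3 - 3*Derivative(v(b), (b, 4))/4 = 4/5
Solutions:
 v(b) = C1*exp(-2*sqrt(3)*b/3) + C2*exp(2*sqrt(3)*b/3) + C3*sin(2*sqrt(3)*b/3) + C4*cos(2*sqrt(3)*b/3) + b^2/2 + 3/5


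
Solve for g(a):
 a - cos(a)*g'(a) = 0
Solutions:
 g(a) = C1 + Integral(a/cos(a), a)


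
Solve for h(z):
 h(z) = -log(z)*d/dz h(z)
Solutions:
 h(z) = C1*exp(-li(z))


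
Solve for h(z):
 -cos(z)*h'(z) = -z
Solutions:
 h(z) = C1 + Integral(z/cos(z), z)


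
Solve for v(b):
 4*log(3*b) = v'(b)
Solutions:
 v(b) = C1 + 4*b*log(b) - 4*b + b*log(81)


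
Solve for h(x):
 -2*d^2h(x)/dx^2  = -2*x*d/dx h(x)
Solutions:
 h(x) = C1 + C2*erfi(sqrt(2)*x/2)


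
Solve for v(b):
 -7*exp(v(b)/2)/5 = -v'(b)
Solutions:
 v(b) = 2*log(-1/(C1 + 7*b)) + 2*log(10)


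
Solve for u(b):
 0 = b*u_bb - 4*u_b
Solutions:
 u(b) = C1 + C2*b^5


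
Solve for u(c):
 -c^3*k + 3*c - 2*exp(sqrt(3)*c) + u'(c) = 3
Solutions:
 u(c) = C1 + c^4*k/4 - 3*c^2/2 + 3*c + 2*sqrt(3)*exp(sqrt(3)*c)/3


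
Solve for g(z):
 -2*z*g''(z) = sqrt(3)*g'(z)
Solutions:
 g(z) = C1 + C2*z^(1 - sqrt(3)/2)


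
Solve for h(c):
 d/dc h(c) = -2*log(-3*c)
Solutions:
 h(c) = C1 - 2*c*log(-c) + 2*c*(1 - log(3))


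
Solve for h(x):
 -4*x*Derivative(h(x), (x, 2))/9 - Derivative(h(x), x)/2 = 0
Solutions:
 h(x) = C1 + C2/x^(1/8)


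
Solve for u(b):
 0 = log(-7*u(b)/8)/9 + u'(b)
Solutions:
 9*Integral(1/(log(-_y) - 3*log(2) + log(7)), (_y, u(b))) = C1 - b


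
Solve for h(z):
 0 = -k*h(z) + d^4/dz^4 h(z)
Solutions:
 h(z) = C1*exp(-k^(1/4)*z) + C2*exp(k^(1/4)*z) + C3*exp(-I*k^(1/4)*z) + C4*exp(I*k^(1/4)*z)


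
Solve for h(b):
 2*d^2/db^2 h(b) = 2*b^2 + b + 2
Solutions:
 h(b) = C1 + C2*b + b^4/12 + b^3/12 + b^2/2


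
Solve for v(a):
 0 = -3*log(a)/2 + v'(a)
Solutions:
 v(a) = C1 + 3*a*log(a)/2 - 3*a/2


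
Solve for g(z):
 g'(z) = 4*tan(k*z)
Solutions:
 g(z) = C1 + 4*Piecewise((-log(cos(k*z))/k, Ne(k, 0)), (0, True))


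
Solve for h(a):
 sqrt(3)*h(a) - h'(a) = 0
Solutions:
 h(a) = C1*exp(sqrt(3)*a)


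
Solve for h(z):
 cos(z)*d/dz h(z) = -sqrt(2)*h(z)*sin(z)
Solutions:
 h(z) = C1*cos(z)^(sqrt(2))


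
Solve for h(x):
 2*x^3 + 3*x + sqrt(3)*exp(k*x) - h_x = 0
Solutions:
 h(x) = C1 + x^4/2 + 3*x^2/2 + sqrt(3)*exp(k*x)/k


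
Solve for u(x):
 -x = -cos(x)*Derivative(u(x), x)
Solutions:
 u(x) = C1 + Integral(x/cos(x), x)


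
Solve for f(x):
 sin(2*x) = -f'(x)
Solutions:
 f(x) = C1 + cos(2*x)/2


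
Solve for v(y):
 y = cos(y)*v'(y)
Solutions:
 v(y) = C1 + Integral(y/cos(y), y)


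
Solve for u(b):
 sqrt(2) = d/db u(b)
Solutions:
 u(b) = C1 + sqrt(2)*b


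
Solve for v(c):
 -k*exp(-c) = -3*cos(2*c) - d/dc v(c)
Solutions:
 v(c) = C1 - k*exp(-c) - 3*sin(2*c)/2


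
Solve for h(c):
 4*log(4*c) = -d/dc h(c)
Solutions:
 h(c) = C1 - 4*c*log(c) - c*log(256) + 4*c


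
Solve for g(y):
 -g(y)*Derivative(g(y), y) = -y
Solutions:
 g(y) = -sqrt(C1 + y^2)
 g(y) = sqrt(C1 + y^2)


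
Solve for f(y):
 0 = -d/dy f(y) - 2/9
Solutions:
 f(y) = C1 - 2*y/9


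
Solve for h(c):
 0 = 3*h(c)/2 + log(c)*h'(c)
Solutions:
 h(c) = C1*exp(-3*li(c)/2)


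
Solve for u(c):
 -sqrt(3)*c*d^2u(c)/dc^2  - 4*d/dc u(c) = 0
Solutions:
 u(c) = C1 + C2*c^(1 - 4*sqrt(3)/3)


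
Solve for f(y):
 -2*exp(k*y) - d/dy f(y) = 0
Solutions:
 f(y) = C1 - 2*exp(k*y)/k


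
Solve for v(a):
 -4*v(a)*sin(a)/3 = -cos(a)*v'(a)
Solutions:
 v(a) = C1/cos(a)^(4/3)


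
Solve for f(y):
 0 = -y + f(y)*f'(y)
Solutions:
 f(y) = -sqrt(C1 + y^2)
 f(y) = sqrt(C1 + y^2)


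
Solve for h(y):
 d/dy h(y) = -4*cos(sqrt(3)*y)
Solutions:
 h(y) = C1 - 4*sqrt(3)*sin(sqrt(3)*y)/3


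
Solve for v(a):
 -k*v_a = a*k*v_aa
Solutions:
 v(a) = C1 + C2*log(a)


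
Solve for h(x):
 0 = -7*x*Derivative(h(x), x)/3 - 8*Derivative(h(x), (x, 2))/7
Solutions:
 h(x) = C1 + C2*erf(7*sqrt(3)*x/12)


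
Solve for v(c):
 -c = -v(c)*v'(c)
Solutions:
 v(c) = -sqrt(C1 + c^2)
 v(c) = sqrt(C1 + c^2)


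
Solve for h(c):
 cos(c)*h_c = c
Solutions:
 h(c) = C1 + Integral(c/cos(c), c)


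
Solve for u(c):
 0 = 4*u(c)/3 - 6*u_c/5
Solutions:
 u(c) = C1*exp(10*c/9)


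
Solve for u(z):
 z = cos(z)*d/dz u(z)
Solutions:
 u(z) = C1 + Integral(z/cos(z), z)


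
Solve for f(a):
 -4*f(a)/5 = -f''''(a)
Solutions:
 f(a) = C1*exp(-sqrt(2)*5^(3/4)*a/5) + C2*exp(sqrt(2)*5^(3/4)*a/5) + C3*sin(sqrt(2)*5^(3/4)*a/5) + C4*cos(sqrt(2)*5^(3/4)*a/5)


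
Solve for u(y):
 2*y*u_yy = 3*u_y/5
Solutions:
 u(y) = C1 + C2*y^(13/10)


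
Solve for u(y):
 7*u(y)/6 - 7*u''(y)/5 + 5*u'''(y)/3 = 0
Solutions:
 u(y) = C1*exp(y*(14*14^(2/3)/(25*sqrt(13665) + 2929)^(1/3) + 28 + 14^(1/3)*(25*sqrt(13665) + 2929)^(1/3))/100)*sin(14^(1/3)*sqrt(3)*y*(-(25*sqrt(13665) + 2929)^(1/3) + 14*14^(1/3)/(25*sqrt(13665) + 2929)^(1/3))/100) + C2*exp(y*(14*14^(2/3)/(25*sqrt(13665) + 2929)^(1/3) + 28 + 14^(1/3)*(25*sqrt(13665) + 2929)^(1/3))/100)*cos(14^(1/3)*sqrt(3)*y*(-(25*sqrt(13665) + 2929)^(1/3) + 14*14^(1/3)/(25*sqrt(13665) + 2929)^(1/3))/100) + C3*exp(y*(-14^(1/3)*(25*sqrt(13665) + 2929)^(1/3) - 14*14^(2/3)/(25*sqrt(13665) + 2929)^(1/3) + 14)/50)


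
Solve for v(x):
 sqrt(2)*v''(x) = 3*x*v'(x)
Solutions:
 v(x) = C1 + C2*erfi(2^(1/4)*sqrt(3)*x/2)


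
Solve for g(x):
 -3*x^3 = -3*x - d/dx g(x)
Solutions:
 g(x) = C1 + 3*x^4/4 - 3*x^2/2


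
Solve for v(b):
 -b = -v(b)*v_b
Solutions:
 v(b) = -sqrt(C1 + b^2)
 v(b) = sqrt(C1 + b^2)


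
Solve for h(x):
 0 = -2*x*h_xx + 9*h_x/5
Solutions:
 h(x) = C1 + C2*x^(19/10)


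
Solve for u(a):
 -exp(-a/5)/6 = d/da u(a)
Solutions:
 u(a) = C1 + 5*exp(-a/5)/6


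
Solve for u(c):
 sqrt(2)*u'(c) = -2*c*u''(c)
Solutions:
 u(c) = C1 + C2*c^(1 - sqrt(2)/2)


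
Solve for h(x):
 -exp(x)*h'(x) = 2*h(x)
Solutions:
 h(x) = C1*exp(2*exp(-x))


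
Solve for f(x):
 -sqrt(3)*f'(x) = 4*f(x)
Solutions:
 f(x) = C1*exp(-4*sqrt(3)*x/3)


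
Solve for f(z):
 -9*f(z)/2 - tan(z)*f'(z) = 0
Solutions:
 f(z) = C1/sin(z)^(9/2)


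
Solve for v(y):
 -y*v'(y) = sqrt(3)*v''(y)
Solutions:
 v(y) = C1 + C2*erf(sqrt(2)*3^(3/4)*y/6)


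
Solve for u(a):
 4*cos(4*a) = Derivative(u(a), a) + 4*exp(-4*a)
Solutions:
 u(a) = C1 + sin(4*a) + exp(-4*a)


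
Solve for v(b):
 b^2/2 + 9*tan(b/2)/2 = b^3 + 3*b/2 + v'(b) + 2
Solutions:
 v(b) = C1 - b^4/4 + b^3/6 - 3*b^2/4 - 2*b - 9*log(cos(b/2))


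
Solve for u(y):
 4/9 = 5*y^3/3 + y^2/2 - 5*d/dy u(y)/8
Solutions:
 u(y) = C1 + 2*y^4/3 + 4*y^3/15 - 32*y/45


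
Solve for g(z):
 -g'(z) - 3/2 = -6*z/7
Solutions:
 g(z) = C1 + 3*z^2/7 - 3*z/2


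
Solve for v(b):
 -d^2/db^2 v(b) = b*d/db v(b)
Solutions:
 v(b) = C1 + C2*erf(sqrt(2)*b/2)


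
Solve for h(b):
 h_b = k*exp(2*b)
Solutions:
 h(b) = C1 + k*exp(2*b)/2


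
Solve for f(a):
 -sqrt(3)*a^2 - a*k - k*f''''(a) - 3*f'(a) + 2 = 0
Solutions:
 f(a) = C1 + C2*exp(3^(1/3)*a*(-1/k)^(1/3)) + C3*exp(a*(-1/k)^(1/3)*(-3^(1/3) + 3^(5/6)*I)/2) + C4*exp(-a*(-1/k)^(1/3)*(3^(1/3) + 3^(5/6)*I)/2) - sqrt(3)*a^3/9 - a^2*k/6 + 2*a/3


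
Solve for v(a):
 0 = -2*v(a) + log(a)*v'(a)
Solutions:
 v(a) = C1*exp(2*li(a))


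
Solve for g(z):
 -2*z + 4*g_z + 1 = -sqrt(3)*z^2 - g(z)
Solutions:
 g(z) = C1*exp(-z/4) - sqrt(3)*z^2 + 2*z + 8*sqrt(3)*z - 32*sqrt(3) - 9


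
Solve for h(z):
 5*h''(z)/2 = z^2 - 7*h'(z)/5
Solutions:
 h(z) = C1 + C2*exp(-14*z/25) + 5*z^3/21 - 125*z^2/98 + 3125*z/686


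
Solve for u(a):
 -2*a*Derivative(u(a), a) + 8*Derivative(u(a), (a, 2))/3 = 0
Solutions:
 u(a) = C1 + C2*erfi(sqrt(6)*a/4)


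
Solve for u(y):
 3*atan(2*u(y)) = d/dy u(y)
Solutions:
 Integral(1/atan(2*_y), (_y, u(y))) = C1 + 3*y


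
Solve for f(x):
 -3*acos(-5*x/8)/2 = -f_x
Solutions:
 f(x) = C1 + 3*x*acos(-5*x/8)/2 + 3*sqrt(64 - 25*x^2)/10


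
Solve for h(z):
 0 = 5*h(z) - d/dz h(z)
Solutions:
 h(z) = C1*exp(5*z)


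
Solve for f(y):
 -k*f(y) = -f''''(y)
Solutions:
 f(y) = C1*exp(-k^(1/4)*y) + C2*exp(k^(1/4)*y) + C3*exp(-I*k^(1/4)*y) + C4*exp(I*k^(1/4)*y)


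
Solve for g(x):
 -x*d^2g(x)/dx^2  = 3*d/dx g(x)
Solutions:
 g(x) = C1 + C2/x^2


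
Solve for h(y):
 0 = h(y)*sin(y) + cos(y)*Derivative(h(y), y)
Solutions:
 h(y) = C1*cos(y)


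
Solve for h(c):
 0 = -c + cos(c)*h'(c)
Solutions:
 h(c) = C1 + Integral(c/cos(c), c)


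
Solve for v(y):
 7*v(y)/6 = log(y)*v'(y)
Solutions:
 v(y) = C1*exp(7*li(y)/6)


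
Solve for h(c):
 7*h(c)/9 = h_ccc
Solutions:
 h(c) = C3*exp(21^(1/3)*c/3) + (C1*sin(3^(5/6)*7^(1/3)*c/6) + C2*cos(3^(5/6)*7^(1/3)*c/6))*exp(-21^(1/3)*c/6)


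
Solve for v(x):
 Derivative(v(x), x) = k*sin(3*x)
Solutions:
 v(x) = C1 - k*cos(3*x)/3


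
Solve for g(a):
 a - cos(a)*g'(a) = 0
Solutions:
 g(a) = C1 + Integral(a/cos(a), a)


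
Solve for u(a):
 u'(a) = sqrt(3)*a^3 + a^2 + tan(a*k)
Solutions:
 u(a) = C1 + sqrt(3)*a^4/4 + a^3/3 + Piecewise((-log(cos(a*k))/k, Ne(k, 0)), (0, True))


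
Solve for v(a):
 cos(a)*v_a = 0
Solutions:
 v(a) = C1


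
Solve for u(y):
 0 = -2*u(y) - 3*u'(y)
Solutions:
 u(y) = C1*exp(-2*y/3)


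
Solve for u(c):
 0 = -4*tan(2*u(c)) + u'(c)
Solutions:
 u(c) = -asin(C1*exp(8*c))/2 + pi/2
 u(c) = asin(C1*exp(8*c))/2


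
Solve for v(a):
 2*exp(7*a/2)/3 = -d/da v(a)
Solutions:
 v(a) = C1 - 4*exp(7*a/2)/21


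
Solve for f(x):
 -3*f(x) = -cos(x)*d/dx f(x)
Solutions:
 f(x) = C1*(sin(x) + 1)^(3/2)/(sin(x) - 1)^(3/2)


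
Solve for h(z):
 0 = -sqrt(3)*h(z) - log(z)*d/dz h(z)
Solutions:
 h(z) = C1*exp(-sqrt(3)*li(z))


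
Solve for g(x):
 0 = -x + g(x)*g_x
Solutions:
 g(x) = -sqrt(C1 + x^2)
 g(x) = sqrt(C1 + x^2)
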